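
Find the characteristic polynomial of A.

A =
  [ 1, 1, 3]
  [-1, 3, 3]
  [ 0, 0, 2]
x^3 - 6*x^2 + 12*x - 8

Expanding det(x·I − A) (e.g. by cofactor expansion or by noting that A is similar to its Jordan form J, which has the same characteristic polynomial as A) gives
  χ_A(x) = x^3 - 6*x^2 + 12*x - 8
which factors as (x - 2)^3. The eigenvalues (with algebraic multiplicities) are λ = 2 with multiplicity 3.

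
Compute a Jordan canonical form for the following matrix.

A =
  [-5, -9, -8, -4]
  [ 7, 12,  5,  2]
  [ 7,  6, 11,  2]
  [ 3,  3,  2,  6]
J_3(6) ⊕ J_1(6)

The characteristic polynomial is
  det(x·I − A) = x^4 - 24*x^3 + 216*x^2 - 864*x + 1296 = (x - 6)^4

Eigenvalues and multiplicities (the geometric multiplicity of λ is n − rank(A − λI), which equals the number of Jordan blocks for λ):
  λ = 6: algebraic multiplicity = 4, geometric multiplicity = 2

Determining the block sizes for each eigenvalue:
  λ = 6: with am = 4 and gm = 2, the partition is not yet determined (e.g. several partitions of 4 into 2 parts exist). Let N = A − (6)·I. Computing rank(N^1) = 2, rank(N^2) = 1, rank(N^3) = 0; the number of blocks of size ≥ j is rank(N^{j−1}) − rank(N^j), giving [2, 1, 1]. So we have 1 block(s) of size 3, 1 block(s) of size 1 → block sizes [3, 1]

Assembling the blocks gives a Jordan form
J =
  [6, 1, 0, 0]
  [0, 6, 1, 0]
  [0, 0, 6, 0]
  [0, 0, 0, 6]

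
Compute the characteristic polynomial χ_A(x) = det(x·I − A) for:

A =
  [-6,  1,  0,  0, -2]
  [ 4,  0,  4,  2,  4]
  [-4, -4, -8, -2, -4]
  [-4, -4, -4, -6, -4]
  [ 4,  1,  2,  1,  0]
x^5 + 20*x^4 + 160*x^3 + 640*x^2 + 1280*x + 1024

Expanding det(x·I − A) (e.g. by cofactor expansion or by noting that A is similar to its Jordan form J, which has the same characteristic polynomial as A) gives
  χ_A(x) = x^5 + 20*x^4 + 160*x^3 + 640*x^2 + 1280*x + 1024
which factors as (x + 4)^5. The eigenvalues (with algebraic multiplicities) are λ = -4 with multiplicity 5.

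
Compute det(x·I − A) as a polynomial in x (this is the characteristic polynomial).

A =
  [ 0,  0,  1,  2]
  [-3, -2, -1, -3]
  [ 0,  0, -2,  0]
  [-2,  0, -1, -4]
x^4 + 8*x^3 + 24*x^2 + 32*x + 16

Expanding det(x·I − A) (e.g. by cofactor expansion or by noting that A is similar to its Jordan form J, which has the same characteristic polynomial as A) gives
  χ_A(x) = x^4 + 8*x^3 + 24*x^2 + 32*x + 16
which factors as (x + 2)^4. The eigenvalues (with algebraic multiplicities) are λ = -2 with multiplicity 4.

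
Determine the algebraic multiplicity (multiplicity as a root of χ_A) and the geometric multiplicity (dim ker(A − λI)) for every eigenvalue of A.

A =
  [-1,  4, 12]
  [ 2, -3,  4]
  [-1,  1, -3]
λ = -3: alg = 2, geom = 1; λ = -1: alg = 1, geom = 1

Step 1 — factor the characteristic polynomial to read off the algebraic multiplicities:
  χ_A(x) = (x + 1)*(x + 3)^2

Step 2 — compute geometric multiplicities via the rank-nullity identity g(λ) = n − rank(A − λI):
  rank(A − (-3)·I) = 2, so dim ker(A − (-3)·I) = n − 2 = 1
  rank(A − (-1)·I) = 2, so dim ker(A − (-1)·I) = n − 2 = 1

Summary:
  λ = -3: algebraic multiplicity = 2, geometric multiplicity = 1
  λ = -1: algebraic multiplicity = 1, geometric multiplicity = 1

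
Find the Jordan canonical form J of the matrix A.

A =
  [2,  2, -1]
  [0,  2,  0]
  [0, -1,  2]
J_3(2)

The characteristic polynomial is
  det(x·I − A) = x^3 - 6*x^2 + 12*x - 8 = (x - 2)^3

Eigenvalues and multiplicities (the geometric multiplicity of λ is n − rank(A − λI), which equals the number of Jordan blocks for λ):
  λ = 2: algebraic multiplicity = 3, geometric multiplicity = 1

Determining the block sizes for each eigenvalue:
  λ = 2: one block (gm = 1), so the single block has size am = 3 → block sizes [3]

Assembling the blocks gives a Jordan form
J =
  [2, 1, 0]
  [0, 2, 1]
  [0, 0, 2]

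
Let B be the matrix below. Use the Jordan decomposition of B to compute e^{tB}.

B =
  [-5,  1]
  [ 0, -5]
e^{tB} =
  [exp(-5*t), t*exp(-5*t)]
  [0, exp(-5*t)]

Strategy: write B = P · J · P⁻¹ where J is a Jordan canonical form, so e^{tB} = P · e^{tJ} · P⁻¹, and e^{tJ} can be computed block-by-block.

B has Jordan form
J =
  [-5,  1]
  [ 0, -5]
(up to reordering of blocks).

Per-block formulas:
  For a 2×2 Jordan block J_2(-5): exp(t · J_2(-5)) = e^(-5t)·(I + t·N), where N is the 2×2 nilpotent shift.

After assembling e^{tJ} and conjugating by P, we get:

e^{tB} =
  [exp(-5*t), t*exp(-5*t)]
  [0, exp(-5*t)]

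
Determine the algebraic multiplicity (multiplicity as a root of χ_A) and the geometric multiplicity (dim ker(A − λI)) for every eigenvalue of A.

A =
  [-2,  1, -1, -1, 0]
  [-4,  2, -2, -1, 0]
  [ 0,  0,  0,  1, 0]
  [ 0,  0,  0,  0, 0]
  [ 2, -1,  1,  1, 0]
λ = 0: alg = 5, geom = 3

Step 1 — factor the characteristic polynomial to read off the algebraic multiplicities:
  χ_A(x) = x^5

Step 2 — compute geometric multiplicities via the rank-nullity identity g(λ) = n − rank(A − λI):
  rank(A − (0)·I) = 2, so dim ker(A − (0)·I) = n − 2 = 3

Summary:
  λ = 0: algebraic multiplicity = 5, geometric multiplicity = 3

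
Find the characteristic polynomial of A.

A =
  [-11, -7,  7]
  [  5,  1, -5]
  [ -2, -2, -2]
x^3 + 12*x^2 + 48*x + 64

Expanding det(x·I − A) (e.g. by cofactor expansion or by noting that A is similar to its Jordan form J, which has the same characteristic polynomial as A) gives
  χ_A(x) = x^3 + 12*x^2 + 48*x + 64
which factors as (x + 4)^3. The eigenvalues (with algebraic multiplicities) are λ = -4 with multiplicity 3.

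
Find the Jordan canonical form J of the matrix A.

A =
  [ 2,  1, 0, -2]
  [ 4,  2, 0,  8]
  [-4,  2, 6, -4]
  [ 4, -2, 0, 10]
J_2(4) ⊕ J_1(6) ⊕ J_1(6)

The characteristic polynomial is
  det(x·I − A) = x^4 - 20*x^3 + 148*x^2 - 480*x + 576 = (x - 6)^2*(x - 4)^2

Eigenvalues and multiplicities (the geometric multiplicity of λ is n − rank(A − λI), which equals the number of Jordan blocks for λ):
  λ = 4: algebraic multiplicity = 2, geometric multiplicity = 1
  λ = 6: algebraic multiplicity = 2, geometric multiplicity = 2

Determining the block sizes for each eigenvalue:
  λ = 4: one block (gm = 1), so the single block has size am = 2 → block sizes [2]
  λ = 6: gm = am = 2, so every block has size 1 → block sizes [1, 1]

Assembling the blocks gives a Jordan form
J =
  [4, 1, 0, 0]
  [0, 4, 0, 0]
  [0, 0, 6, 0]
  [0, 0, 0, 6]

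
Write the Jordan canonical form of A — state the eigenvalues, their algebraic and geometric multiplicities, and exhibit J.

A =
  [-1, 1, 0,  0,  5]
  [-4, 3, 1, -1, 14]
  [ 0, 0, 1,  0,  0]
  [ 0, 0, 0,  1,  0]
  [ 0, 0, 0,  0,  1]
J_3(1) ⊕ J_1(1) ⊕ J_1(1)

The characteristic polynomial is
  det(x·I − A) = x^5 - 5*x^4 + 10*x^3 - 10*x^2 + 5*x - 1 = (x - 1)^5

Eigenvalues and multiplicities (the geometric multiplicity of λ is n − rank(A − λI), which equals the number of Jordan blocks for λ):
  λ = 1: algebraic multiplicity = 5, geometric multiplicity = 3

Determining the block sizes for each eigenvalue:
  λ = 1: with am = 5 and gm = 3, the partition is not yet determined (e.g. several partitions of 5 into 3 parts exist). Let N = A − (1)·I. Computing rank(N^1) = 2, rank(N^2) = 1, rank(N^3) = 0; the number of blocks of size ≥ j is rank(N^{j−1}) − rank(N^j), giving [3, 1, 1]. So we have 1 block(s) of size 3, 2 block(s) of size 1 → block sizes [3, 1, 1]

Assembling the blocks gives a Jordan form
J =
  [1, 1, 0, 0, 0]
  [0, 1, 1, 0, 0]
  [0, 0, 1, 0, 0]
  [0, 0, 0, 1, 0]
  [0, 0, 0, 0, 1]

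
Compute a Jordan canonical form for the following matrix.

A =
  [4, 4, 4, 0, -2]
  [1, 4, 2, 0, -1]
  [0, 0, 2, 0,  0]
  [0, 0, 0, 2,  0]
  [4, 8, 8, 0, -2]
J_2(2) ⊕ J_1(2) ⊕ J_1(2) ⊕ J_1(2)

The characteristic polynomial is
  det(x·I − A) = x^5 - 10*x^4 + 40*x^3 - 80*x^2 + 80*x - 32 = (x - 2)^5

Eigenvalues and multiplicities (the geometric multiplicity of λ is n − rank(A − λI), which equals the number of Jordan blocks for λ):
  λ = 2: algebraic multiplicity = 5, geometric multiplicity = 4

Determining the block sizes for each eigenvalue:
  λ = 2: 4 blocks summing to 5 forces exactly one block of size 2 and the rest size 1 → block sizes [2, 1, 1, 1]

Assembling the blocks gives a Jordan form
J =
  [2, 1, 0, 0, 0]
  [0, 2, 0, 0, 0]
  [0, 0, 2, 0, 0]
  [0, 0, 0, 2, 0]
  [0, 0, 0, 0, 2]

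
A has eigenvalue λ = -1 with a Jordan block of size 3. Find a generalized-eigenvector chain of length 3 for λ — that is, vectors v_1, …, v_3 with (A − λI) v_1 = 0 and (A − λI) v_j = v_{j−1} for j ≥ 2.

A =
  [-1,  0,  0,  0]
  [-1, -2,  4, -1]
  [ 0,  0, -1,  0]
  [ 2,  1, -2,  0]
A Jordan chain for λ = -1 of length 3:
v_1 = (0, -1, 0, 1)ᵀ
v_2 = (0, -1, 0, 2)ᵀ
v_3 = (1, 0, 0, 0)ᵀ

Let N = A − (-1)·I. We want v_3 with N^3 v_3 = 0 but N^2 v_3 ≠ 0; then v_{j-1} := N · v_j for j = 3, …, 2.

Pick v_3 = (1, 0, 0, 0)ᵀ.
Then v_2 = N · v_3 = (0, -1, 0, 2)ᵀ.
Then v_1 = N · v_2 = (0, -1, 0, 1)ᵀ.

Sanity check: (A − (-1)·I) v_1 = (0, 0, 0, 0)ᵀ = 0. ✓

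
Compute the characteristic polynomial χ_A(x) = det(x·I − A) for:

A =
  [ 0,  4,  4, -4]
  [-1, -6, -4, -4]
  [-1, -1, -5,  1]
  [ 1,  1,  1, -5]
x^4 + 16*x^3 + 96*x^2 + 256*x + 256

Expanding det(x·I − A) (e.g. by cofactor expansion or by noting that A is similar to its Jordan form J, which has the same characteristic polynomial as A) gives
  χ_A(x) = x^4 + 16*x^3 + 96*x^2 + 256*x + 256
which factors as (x + 4)^4. The eigenvalues (with algebraic multiplicities) are λ = -4 with multiplicity 4.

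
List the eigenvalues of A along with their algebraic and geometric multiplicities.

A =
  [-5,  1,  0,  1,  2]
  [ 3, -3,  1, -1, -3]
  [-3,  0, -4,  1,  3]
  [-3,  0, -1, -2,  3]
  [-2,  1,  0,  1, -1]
λ = -3: alg = 5, geom = 3

Step 1 — factor the characteristic polynomial to read off the algebraic multiplicities:
  χ_A(x) = (x + 3)^5

Step 2 — compute geometric multiplicities via the rank-nullity identity g(λ) = n − rank(A − λI):
  rank(A − (-3)·I) = 2, so dim ker(A − (-3)·I) = n − 2 = 3

Summary:
  λ = -3: algebraic multiplicity = 5, geometric multiplicity = 3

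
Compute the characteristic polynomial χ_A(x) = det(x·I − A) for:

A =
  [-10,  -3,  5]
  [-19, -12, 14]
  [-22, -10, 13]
x^3 + 9*x^2 + 27*x + 27

Expanding det(x·I − A) (e.g. by cofactor expansion or by noting that A is similar to its Jordan form J, which has the same characteristic polynomial as A) gives
  χ_A(x) = x^3 + 9*x^2 + 27*x + 27
which factors as (x + 3)^3. The eigenvalues (with algebraic multiplicities) are λ = -3 with multiplicity 3.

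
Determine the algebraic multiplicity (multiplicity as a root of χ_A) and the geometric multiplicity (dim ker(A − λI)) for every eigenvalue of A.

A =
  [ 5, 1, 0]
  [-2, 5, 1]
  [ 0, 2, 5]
λ = 5: alg = 3, geom = 1

Step 1 — factor the characteristic polynomial to read off the algebraic multiplicities:
  χ_A(x) = (x - 5)^3

Step 2 — compute geometric multiplicities via the rank-nullity identity g(λ) = n − rank(A − λI):
  rank(A − (5)·I) = 2, so dim ker(A − (5)·I) = n − 2 = 1

Summary:
  λ = 5: algebraic multiplicity = 3, geometric multiplicity = 1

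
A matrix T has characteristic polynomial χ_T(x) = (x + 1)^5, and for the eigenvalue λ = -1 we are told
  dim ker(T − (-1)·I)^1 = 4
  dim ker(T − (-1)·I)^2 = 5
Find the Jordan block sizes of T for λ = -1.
Block sizes for λ = -1: [2, 1, 1, 1]

From the dimensions of kernels of powers, the number of Jordan blocks of size at least j is d_j − d_{j−1} where d_j = dim ker(N^j) (with d_0 = 0). Computing the differences gives [4, 1].
The number of blocks of size exactly k is (#blocks of size ≥ k) − (#blocks of size ≥ k + 1), so the partition is: 3 block(s) of size 1, 1 block(s) of size 2.
In nonincreasing order the block sizes are [2, 1, 1, 1].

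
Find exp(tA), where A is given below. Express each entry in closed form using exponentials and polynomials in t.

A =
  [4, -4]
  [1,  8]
e^{tA} =
  [-2*t*exp(6*t) + exp(6*t), -4*t*exp(6*t)]
  [t*exp(6*t), 2*t*exp(6*t) + exp(6*t)]

Strategy: write A = P · J · P⁻¹ where J is a Jordan canonical form, so e^{tA} = P · e^{tJ} · P⁻¹, and e^{tJ} can be computed block-by-block.

A has Jordan form
J =
  [6, 1]
  [0, 6]
(up to reordering of blocks).

Per-block formulas:
  For a 2×2 Jordan block J_2(6): exp(t · J_2(6)) = e^(6t)·(I + t·N), where N is the 2×2 nilpotent shift.

After assembling e^{tJ} and conjugating by P, we get:

e^{tA} =
  [-2*t*exp(6*t) + exp(6*t), -4*t*exp(6*t)]
  [t*exp(6*t), 2*t*exp(6*t) + exp(6*t)]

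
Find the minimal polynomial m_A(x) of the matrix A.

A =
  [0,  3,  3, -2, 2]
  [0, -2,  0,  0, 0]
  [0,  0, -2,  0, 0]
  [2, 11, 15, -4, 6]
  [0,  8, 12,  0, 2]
x^3 + 2*x^2 - 4*x - 8

The characteristic polynomial is χ_A(x) = (x - 2)*(x + 2)^4, so the eigenvalues are known. The minimal polynomial is
  m_A(x) = Π_λ (x − λ)^{k_λ}
where k_λ is the size of the *largest* Jordan block for λ (equivalently, the smallest k with (A − λI)^k v = 0 for every generalised eigenvector v of λ).

  λ = -2: largest Jordan block has size 2, contributing (x + 2)^2
  λ = 2: largest Jordan block has size 1, contributing (x − 2)

So m_A(x) = (x - 2)*(x + 2)^2 = x^3 + 2*x^2 - 4*x - 8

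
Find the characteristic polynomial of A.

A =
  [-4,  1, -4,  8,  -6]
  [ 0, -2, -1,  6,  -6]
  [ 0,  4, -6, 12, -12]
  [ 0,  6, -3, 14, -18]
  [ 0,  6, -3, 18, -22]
x^5 + 20*x^4 + 160*x^3 + 640*x^2 + 1280*x + 1024

Expanding det(x·I − A) (e.g. by cofactor expansion or by noting that A is similar to its Jordan form J, which has the same characteristic polynomial as A) gives
  χ_A(x) = x^5 + 20*x^4 + 160*x^3 + 640*x^2 + 1280*x + 1024
which factors as (x + 4)^5. The eigenvalues (with algebraic multiplicities) are λ = -4 with multiplicity 5.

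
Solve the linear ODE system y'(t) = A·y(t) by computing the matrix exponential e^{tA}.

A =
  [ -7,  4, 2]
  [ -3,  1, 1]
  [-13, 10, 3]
e^{tA} =
  [-t^2*exp(-t) - 6*t*exp(-t) + exp(-t), 2*t^2*exp(-t) + 4*t*exp(-t), 2*t*exp(-t)]
  [-t^2*exp(-t)/2 - 3*t*exp(-t), t^2*exp(-t) + 2*t*exp(-t) + exp(-t), t*exp(-t)]
  [-2*t^2*exp(-t) - 13*t*exp(-t), 4*t^2*exp(-t) + 10*t*exp(-t), 4*t*exp(-t) + exp(-t)]

Strategy: write A = P · J · P⁻¹ where J is a Jordan canonical form, so e^{tA} = P · e^{tJ} · P⁻¹, and e^{tJ} can be computed block-by-block.

A has Jordan form
J =
  [-1,  1,  0]
  [ 0, -1,  1]
  [ 0,  0, -1]
(up to reordering of blocks).

Per-block formulas:
  For a 3×3 Jordan block J_3(-1): exp(t · J_3(-1)) = e^(-1t)·(I + t·N + (t^2/2)·N^2), where N is the 3×3 nilpotent shift.

After assembling e^{tJ} and conjugating by P, we get:

e^{tA} =
  [-t^2*exp(-t) - 6*t*exp(-t) + exp(-t), 2*t^2*exp(-t) + 4*t*exp(-t), 2*t*exp(-t)]
  [-t^2*exp(-t)/2 - 3*t*exp(-t), t^2*exp(-t) + 2*t*exp(-t) + exp(-t), t*exp(-t)]
  [-2*t^2*exp(-t) - 13*t*exp(-t), 4*t^2*exp(-t) + 10*t*exp(-t), 4*t*exp(-t) + exp(-t)]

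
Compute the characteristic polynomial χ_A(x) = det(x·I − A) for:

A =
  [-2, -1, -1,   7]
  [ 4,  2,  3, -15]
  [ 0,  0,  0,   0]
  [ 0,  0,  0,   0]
x^4

Expanding det(x·I − A) (e.g. by cofactor expansion or by noting that A is similar to its Jordan form J, which has the same characteristic polynomial as A) gives
  χ_A(x) = x^4
which factors as x^4. The eigenvalues (with algebraic multiplicities) are λ = 0 with multiplicity 4.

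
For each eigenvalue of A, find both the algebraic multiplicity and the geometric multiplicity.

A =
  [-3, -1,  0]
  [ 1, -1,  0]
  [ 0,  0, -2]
λ = -2: alg = 3, geom = 2

Step 1 — factor the characteristic polynomial to read off the algebraic multiplicities:
  χ_A(x) = (x + 2)^3

Step 2 — compute geometric multiplicities via the rank-nullity identity g(λ) = n − rank(A − λI):
  rank(A − (-2)·I) = 1, so dim ker(A − (-2)·I) = n − 1 = 2

Summary:
  λ = -2: algebraic multiplicity = 3, geometric multiplicity = 2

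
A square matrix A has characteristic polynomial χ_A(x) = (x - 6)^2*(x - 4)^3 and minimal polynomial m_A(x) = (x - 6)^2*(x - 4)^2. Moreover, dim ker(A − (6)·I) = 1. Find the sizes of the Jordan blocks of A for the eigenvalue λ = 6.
Block sizes for λ = 6: [2]

Step 1 — from the characteristic polynomial, algebraic multiplicity of λ = 6 is 2. From dim ker(A − (6)·I) = 1, there are exactly 1 Jordan blocks for λ = 6.
Step 2 — from the minimal polynomial, the factor (x − 6)^2 tells us the largest block for λ = 6 has size 2.
Step 3 — with total size 2, 1 blocks, and largest block 2, the block sizes (in nonincreasing order) are [2].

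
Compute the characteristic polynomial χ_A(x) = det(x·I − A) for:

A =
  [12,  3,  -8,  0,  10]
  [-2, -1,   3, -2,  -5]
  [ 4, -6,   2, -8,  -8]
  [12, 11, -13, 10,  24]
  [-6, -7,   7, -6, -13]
x^5 - 10*x^4 + 40*x^3 - 80*x^2 + 80*x - 32

Expanding det(x·I − A) (e.g. by cofactor expansion or by noting that A is similar to its Jordan form J, which has the same characteristic polynomial as A) gives
  χ_A(x) = x^5 - 10*x^4 + 40*x^3 - 80*x^2 + 80*x - 32
which factors as (x - 2)^5. The eigenvalues (with algebraic multiplicities) are λ = 2 with multiplicity 5.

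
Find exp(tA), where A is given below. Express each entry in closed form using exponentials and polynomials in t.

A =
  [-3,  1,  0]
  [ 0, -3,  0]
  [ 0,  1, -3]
e^{tA} =
  [exp(-3*t), t*exp(-3*t), 0]
  [0, exp(-3*t), 0]
  [0, t*exp(-3*t), exp(-3*t)]

Strategy: write A = P · J · P⁻¹ where J is a Jordan canonical form, so e^{tA} = P · e^{tJ} · P⁻¹, and e^{tJ} can be computed block-by-block.

A has Jordan form
J =
  [-3,  1,  0]
  [ 0, -3,  0]
  [ 0,  0, -3]
(up to reordering of blocks).

Per-block formulas:
  For a 2×2 Jordan block J_2(-3): exp(t · J_2(-3)) = e^(-3t)·(I + t·N), where N is the 2×2 nilpotent shift.
  For a 1×1 block at λ = -3: exp(t · [-3]) = [e^(-3t)].

After assembling e^{tJ} and conjugating by P, we get:

e^{tA} =
  [exp(-3*t), t*exp(-3*t), 0]
  [0, exp(-3*t), 0]
  [0, t*exp(-3*t), exp(-3*t)]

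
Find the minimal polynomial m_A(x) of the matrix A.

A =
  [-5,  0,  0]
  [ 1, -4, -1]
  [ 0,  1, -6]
x^3 + 15*x^2 + 75*x + 125

The characteristic polynomial is χ_A(x) = (x + 5)^3, so the eigenvalues are known. The minimal polynomial is
  m_A(x) = Π_λ (x − λ)^{k_λ}
where k_λ is the size of the *largest* Jordan block for λ (equivalently, the smallest k with (A − λI)^k v = 0 for every generalised eigenvector v of λ).

  λ = -5: largest Jordan block has size 3, contributing (x + 5)^3

So m_A(x) = (x + 5)^3 = x^3 + 15*x^2 + 75*x + 125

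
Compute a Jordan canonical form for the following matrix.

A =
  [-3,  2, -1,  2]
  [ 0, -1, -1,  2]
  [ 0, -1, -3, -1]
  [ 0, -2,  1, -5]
J_3(-3) ⊕ J_1(-3)

The characteristic polynomial is
  det(x·I − A) = x^4 + 12*x^3 + 54*x^2 + 108*x + 81 = (x + 3)^4

Eigenvalues and multiplicities (the geometric multiplicity of λ is n − rank(A − λI), which equals the number of Jordan blocks for λ):
  λ = -3: algebraic multiplicity = 4, geometric multiplicity = 2

Determining the block sizes for each eigenvalue:
  λ = -3: with am = 4 and gm = 2, the partition is not yet determined (e.g. several partitions of 4 into 2 parts exist). Let N = A − (-3)·I. Computing rank(N^1) = 2, rank(N^2) = 1, rank(N^3) = 0; the number of blocks of size ≥ j is rank(N^{j−1}) − rank(N^j), giving [2, 1, 1]. So we have 1 block(s) of size 3, 1 block(s) of size 1 → block sizes [3, 1]

Assembling the blocks gives a Jordan form
J =
  [-3,  1,  0,  0]
  [ 0, -3,  1,  0]
  [ 0,  0, -3,  0]
  [ 0,  0,  0, -3]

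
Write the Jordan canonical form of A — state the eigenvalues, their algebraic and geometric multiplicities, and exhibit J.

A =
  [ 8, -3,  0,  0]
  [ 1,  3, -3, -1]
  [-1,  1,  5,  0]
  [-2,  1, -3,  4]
J_3(5) ⊕ J_1(5)

The characteristic polynomial is
  det(x·I − A) = x^4 - 20*x^3 + 150*x^2 - 500*x + 625 = (x - 5)^4

Eigenvalues and multiplicities (the geometric multiplicity of λ is n − rank(A − λI), which equals the number of Jordan blocks for λ):
  λ = 5: algebraic multiplicity = 4, geometric multiplicity = 2

Determining the block sizes for each eigenvalue:
  λ = 5: with am = 4 and gm = 2, the partition is not yet determined (e.g. several partitions of 4 into 2 parts exist). Let N = A − (5)·I. Computing rank(N^1) = 2, rank(N^2) = 1, rank(N^3) = 0; the number of blocks of size ≥ j is rank(N^{j−1}) − rank(N^j), giving [2, 1, 1]. So we have 1 block(s) of size 3, 1 block(s) of size 1 → block sizes [3, 1]

Assembling the blocks gives a Jordan form
J =
  [5, 1, 0, 0]
  [0, 5, 1, 0]
  [0, 0, 5, 0]
  [0, 0, 0, 5]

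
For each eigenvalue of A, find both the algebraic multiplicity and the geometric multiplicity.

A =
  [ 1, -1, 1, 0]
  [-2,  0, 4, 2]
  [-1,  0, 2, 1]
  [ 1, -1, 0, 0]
λ = 0: alg = 1, geom = 1; λ = 1: alg = 3, geom = 1

Step 1 — factor the characteristic polynomial to read off the algebraic multiplicities:
  χ_A(x) = x*(x - 1)^3

Step 2 — compute geometric multiplicities via the rank-nullity identity g(λ) = n − rank(A − λI):
  rank(A − (0)·I) = 3, so dim ker(A − (0)·I) = n − 3 = 1
  rank(A − (1)·I) = 3, so dim ker(A − (1)·I) = n − 3 = 1

Summary:
  λ = 0: algebraic multiplicity = 1, geometric multiplicity = 1
  λ = 1: algebraic multiplicity = 3, geometric multiplicity = 1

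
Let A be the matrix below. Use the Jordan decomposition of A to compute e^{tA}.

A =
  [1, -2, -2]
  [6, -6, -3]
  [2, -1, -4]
e^{tA} =
  [4*t*exp(-3*t) + exp(-3*t), -2*t*exp(-3*t), -2*t*exp(-3*t)]
  [6*t*exp(-3*t), -3*t*exp(-3*t) + exp(-3*t), -3*t*exp(-3*t)]
  [2*t*exp(-3*t), -t*exp(-3*t), -t*exp(-3*t) + exp(-3*t)]

Strategy: write A = P · J · P⁻¹ where J is a Jordan canonical form, so e^{tA} = P · e^{tJ} · P⁻¹, and e^{tJ} can be computed block-by-block.

A has Jordan form
J =
  [-3,  1,  0]
  [ 0, -3,  0]
  [ 0,  0, -3]
(up to reordering of blocks).

Per-block formulas:
  For a 2×2 Jordan block J_2(-3): exp(t · J_2(-3)) = e^(-3t)·(I + t·N), where N is the 2×2 nilpotent shift.
  For a 1×1 block at λ = -3: exp(t · [-3]) = [e^(-3t)].

After assembling e^{tJ} and conjugating by P, we get:

e^{tA} =
  [4*t*exp(-3*t) + exp(-3*t), -2*t*exp(-3*t), -2*t*exp(-3*t)]
  [6*t*exp(-3*t), -3*t*exp(-3*t) + exp(-3*t), -3*t*exp(-3*t)]
  [2*t*exp(-3*t), -t*exp(-3*t), -t*exp(-3*t) + exp(-3*t)]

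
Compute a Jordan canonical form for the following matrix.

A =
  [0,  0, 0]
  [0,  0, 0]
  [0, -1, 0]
J_2(0) ⊕ J_1(0)

The characteristic polynomial is
  det(x·I − A) = x^3

Eigenvalues and multiplicities (the geometric multiplicity of λ is n − rank(A − λI), which equals the number of Jordan blocks for λ):
  λ = 0: algebraic multiplicity = 3, geometric multiplicity = 2

Determining the block sizes for each eigenvalue:
  λ = 0: 2 blocks summing to 3 forces exactly one block of size 2 and the rest size 1 → block sizes [2, 1]

Assembling the blocks gives a Jordan form
J =
  [0, 1, 0]
  [0, 0, 0]
  [0, 0, 0]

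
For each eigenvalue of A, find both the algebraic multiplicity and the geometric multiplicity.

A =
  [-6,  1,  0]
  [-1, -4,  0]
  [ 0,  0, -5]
λ = -5: alg = 3, geom = 2

Step 1 — factor the characteristic polynomial to read off the algebraic multiplicities:
  χ_A(x) = (x + 5)^3

Step 2 — compute geometric multiplicities via the rank-nullity identity g(λ) = n − rank(A − λI):
  rank(A − (-5)·I) = 1, so dim ker(A − (-5)·I) = n − 1 = 2

Summary:
  λ = -5: algebraic multiplicity = 3, geometric multiplicity = 2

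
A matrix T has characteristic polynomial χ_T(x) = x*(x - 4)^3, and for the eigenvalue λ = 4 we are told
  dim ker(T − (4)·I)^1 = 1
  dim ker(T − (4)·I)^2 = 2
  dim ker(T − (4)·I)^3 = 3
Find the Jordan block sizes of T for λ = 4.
Block sizes for λ = 4: [3]

From the dimensions of kernels of powers, the number of Jordan blocks of size at least j is d_j − d_{j−1} where d_j = dim ker(N^j) (with d_0 = 0). Computing the differences gives [1, 1, 1].
The number of blocks of size exactly k is (#blocks of size ≥ k) − (#blocks of size ≥ k + 1), so the partition is: 1 block(s) of size 3.
In nonincreasing order the block sizes are [3].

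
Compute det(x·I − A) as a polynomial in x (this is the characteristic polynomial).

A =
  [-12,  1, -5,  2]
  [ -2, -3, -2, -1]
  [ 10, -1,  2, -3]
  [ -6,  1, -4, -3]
x^4 + 16*x^3 + 96*x^2 + 256*x + 256

Expanding det(x·I − A) (e.g. by cofactor expansion or by noting that A is similar to its Jordan form J, which has the same characteristic polynomial as A) gives
  χ_A(x) = x^4 + 16*x^3 + 96*x^2 + 256*x + 256
which factors as (x + 4)^4. The eigenvalues (with algebraic multiplicities) are λ = -4 with multiplicity 4.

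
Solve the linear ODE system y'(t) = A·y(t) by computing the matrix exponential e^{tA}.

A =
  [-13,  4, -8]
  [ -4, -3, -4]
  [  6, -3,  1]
e^{tA} =
  [-8*t*exp(-5*t) + exp(-5*t), 4*t*exp(-5*t), -8*t*exp(-5*t)]
  [-4*t*exp(-5*t), 2*t*exp(-5*t) + exp(-5*t), -4*t*exp(-5*t)]
  [6*t*exp(-5*t), -3*t*exp(-5*t), 6*t*exp(-5*t) + exp(-5*t)]

Strategy: write A = P · J · P⁻¹ where J is a Jordan canonical form, so e^{tA} = P · e^{tJ} · P⁻¹, and e^{tJ} can be computed block-by-block.

A has Jordan form
J =
  [-5,  1,  0]
  [ 0, -5,  0]
  [ 0,  0, -5]
(up to reordering of blocks).

Per-block formulas:
  For a 1×1 block at λ = -5: exp(t · [-5]) = [e^(-5t)].
  For a 2×2 Jordan block J_2(-5): exp(t · J_2(-5)) = e^(-5t)·(I + t·N), where N is the 2×2 nilpotent shift.

After assembling e^{tJ} and conjugating by P, we get:

e^{tA} =
  [-8*t*exp(-5*t) + exp(-5*t), 4*t*exp(-5*t), -8*t*exp(-5*t)]
  [-4*t*exp(-5*t), 2*t*exp(-5*t) + exp(-5*t), -4*t*exp(-5*t)]
  [6*t*exp(-5*t), -3*t*exp(-5*t), 6*t*exp(-5*t) + exp(-5*t)]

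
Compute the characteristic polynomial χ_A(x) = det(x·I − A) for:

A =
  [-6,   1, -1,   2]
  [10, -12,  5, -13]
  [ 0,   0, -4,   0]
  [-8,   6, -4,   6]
x^4 + 16*x^3 + 96*x^2 + 256*x + 256

Expanding det(x·I − A) (e.g. by cofactor expansion or by noting that A is similar to its Jordan form J, which has the same characteristic polynomial as A) gives
  χ_A(x) = x^4 + 16*x^3 + 96*x^2 + 256*x + 256
which factors as (x + 4)^4. The eigenvalues (with algebraic multiplicities) are λ = -4 with multiplicity 4.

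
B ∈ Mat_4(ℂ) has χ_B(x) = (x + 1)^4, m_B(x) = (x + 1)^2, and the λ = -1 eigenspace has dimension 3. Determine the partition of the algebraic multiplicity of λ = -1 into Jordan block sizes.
Block sizes for λ = -1: [2, 1, 1]

Step 1 — from the characteristic polynomial, algebraic multiplicity of λ = -1 is 4. From dim ker(B − (-1)·I) = 3, there are exactly 3 Jordan blocks for λ = -1.
Step 2 — from the minimal polynomial, the factor (x + 1)^2 tells us the largest block for λ = -1 has size 2.
Step 3 — with total size 4, 3 blocks, and largest block 2, the block sizes (in nonincreasing order) are [2, 1, 1].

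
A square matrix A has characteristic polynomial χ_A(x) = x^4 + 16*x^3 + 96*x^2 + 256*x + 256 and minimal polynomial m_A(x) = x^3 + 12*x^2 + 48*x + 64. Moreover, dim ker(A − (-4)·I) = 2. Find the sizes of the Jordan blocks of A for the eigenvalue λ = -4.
Block sizes for λ = -4: [3, 1]

Step 1 — from the characteristic polynomial, algebraic multiplicity of λ = -4 is 4. From dim ker(A − (-4)·I) = 2, there are exactly 2 Jordan blocks for λ = -4.
Step 2 — from the minimal polynomial, the factor (x + 4)^3 tells us the largest block for λ = -4 has size 3.
Step 3 — with total size 4, 2 blocks, and largest block 3, the block sizes (in nonincreasing order) are [3, 1].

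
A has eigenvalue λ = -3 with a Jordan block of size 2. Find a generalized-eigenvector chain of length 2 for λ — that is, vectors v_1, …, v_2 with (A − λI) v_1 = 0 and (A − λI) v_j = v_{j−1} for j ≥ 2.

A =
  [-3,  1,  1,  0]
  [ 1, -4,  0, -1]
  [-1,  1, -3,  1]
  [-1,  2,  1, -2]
A Jordan chain for λ = -3 of length 2:
v_1 = (0, 1, -1, -1)ᵀ
v_2 = (1, 0, 0, 0)ᵀ

Let N = A − (-3)·I. We want v_2 with N^2 v_2 = 0 but N^1 v_2 ≠ 0; then v_{j-1} := N · v_j for j = 2, …, 2.

Pick v_2 = (1, 0, 0, 0)ᵀ.
Then v_1 = N · v_2 = (0, 1, -1, -1)ᵀ.

Sanity check: (A − (-3)·I) v_1 = (0, 0, 0, 0)ᵀ = 0. ✓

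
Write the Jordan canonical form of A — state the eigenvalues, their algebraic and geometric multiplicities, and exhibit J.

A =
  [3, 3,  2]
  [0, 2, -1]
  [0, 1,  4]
J_3(3)

The characteristic polynomial is
  det(x·I − A) = x^3 - 9*x^2 + 27*x - 27 = (x - 3)^3

Eigenvalues and multiplicities (the geometric multiplicity of λ is n − rank(A − λI), which equals the number of Jordan blocks for λ):
  λ = 3: algebraic multiplicity = 3, geometric multiplicity = 1

Determining the block sizes for each eigenvalue:
  λ = 3: one block (gm = 1), so the single block has size am = 3 → block sizes [3]

Assembling the blocks gives a Jordan form
J =
  [3, 1, 0]
  [0, 3, 1]
  [0, 0, 3]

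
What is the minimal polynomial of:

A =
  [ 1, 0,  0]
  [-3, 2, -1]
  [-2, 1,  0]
x^3 - 3*x^2 + 3*x - 1

The characteristic polynomial is χ_A(x) = (x - 1)^3, so the eigenvalues are known. The minimal polynomial is
  m_A(x) = Π_λ (x − λ)^{k_λ}
where k_λ is the size of the *largest* Jordan block for λ (equivalently, the smallest k with (A − λI)^k v = 0 for every generalised eigenvector v of λ).

  λ = 1: largest Jordan block has size 3, contributing (x − 1)^3

So m_A(x) = (x - 1)^3 = x^3 - 3*x^2 + 3*x - 1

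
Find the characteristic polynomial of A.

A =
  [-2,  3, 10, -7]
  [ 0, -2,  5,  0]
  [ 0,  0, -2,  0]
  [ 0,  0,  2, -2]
x^4 + 8*x^3 + 24*x^2 + 32*x + 16

Expanding det(x·I − A) (e.g. by cofactor expansion or by noting that A is similar to its Jordan form J, which has the same characteristic polynomial as A) gives
  χ_A(x) = x^4 + 8*x^3 + 24*x^2 + 32*x + 16
which factors as (x + 2)^4. The eigenvalues (with algebraic multiplicities) are λ = -2 with multiplicity 4.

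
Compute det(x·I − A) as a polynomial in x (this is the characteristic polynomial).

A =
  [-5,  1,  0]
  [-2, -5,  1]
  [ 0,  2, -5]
x^3 + 15*x^2 + 75*x + 125

Expanding det(x·I − A) (e.g. by cofactor expansion or by noting that A is similar to its Jordan form J, which has the same characteristic polynomial as A) gives
  χ_A(x) = x^3 + 15*x^2 + 75*x + 125
which factors as (x + 5)^3. The eigenvalues (with algebraic multiplicities) are λ = -5 with multiplicity 3.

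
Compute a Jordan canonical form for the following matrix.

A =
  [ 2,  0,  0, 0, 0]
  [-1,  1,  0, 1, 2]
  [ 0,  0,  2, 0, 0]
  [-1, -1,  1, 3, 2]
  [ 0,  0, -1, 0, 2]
J_3(2) ⊕ J_1(2) ⊕ J_1(2)

The characteristic polynomial is
  det(x·I − A) = x^5 - 10*x^4 + 40*x^3 - 80*x^2 + 80*x - 32 = (x - 2)^5

Eigenvalues and multiplicities (the geometric multiplicity of λ is n − rank(A − λI), which equals the number of Jordan blocks for λ):
  λ = 2: algebraic multiplicity = 5, geometric multiplicity = 3

Determining the block sizes for each eigenvalue:
  λ = 2: with am = 5 and gm = 3, the partition is not yet determined (e.g. several partitions of 5 into 3 parts exist). Let N = A − (2)·I. Computing rank(N^1) = 2, rank(N^2) = 1, rank(N^3) = 0; the number of blocks of size ≥ j is rank(N^{j−1}) − rank(N^j), giving [3, 1, 1]. So we have 1 block(s) of size 3, 2 block(s) of size 1 → block sizes [3, 1, 1]

Assembling the blocks gives a Jordan form
J =
  [2, 1, 0, 0, 0]
  [0, 2, 1, 0, 0]
  [0, 0, 2, 0, 0]
  [0, 0, 0, 2, 0]
  [0, 0, 0, 0, 2]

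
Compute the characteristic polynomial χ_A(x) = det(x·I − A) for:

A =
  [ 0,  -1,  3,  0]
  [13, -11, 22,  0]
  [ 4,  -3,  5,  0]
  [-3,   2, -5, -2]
x^4 + 8*x^3 + 24*x^2 + 32*x + 16

Expanding det(x·I − A) (e.g. by cofactor expansion or by noting that A is similar to its Jordan form J, which has the same characteristic polynomial as A) gives
  χ_A(x) = x^4 + 8*x^3 + 24*x^2 + 32*x + 16
which factors as (x + 2)^4. The eigenvalues (with algebraic multiplicities) are λ = -2 with multiplicity 4.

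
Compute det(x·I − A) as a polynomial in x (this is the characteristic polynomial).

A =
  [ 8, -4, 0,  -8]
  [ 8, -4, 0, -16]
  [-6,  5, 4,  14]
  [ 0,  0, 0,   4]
x^4 - 12*x^3 + 48*x^2 - 64*x

Expanding det(x·I − A) (e.g. by cofactor expansion or by noting that A is similar to its Jordan form J, which has the same characteristic polynomial as A) gives
  χ_A(x) = x^4 - 12*x^3 + 48*x^2 - 64*x
which factors as x*(x - 4)^3. The eigenvalues (with algebraic multiplicities) are λ = 0 with multiplicity 1, λ = 4 with multiplicity 3.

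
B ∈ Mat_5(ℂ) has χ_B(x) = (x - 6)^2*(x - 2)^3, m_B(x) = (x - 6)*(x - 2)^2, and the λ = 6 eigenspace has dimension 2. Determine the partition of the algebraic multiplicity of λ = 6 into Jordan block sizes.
Block sizes for λ = 6: [1, 1]

Step 1 — from the characteristic polynomial, algebraic multiplicity of λ = 6 is 2. From dim ker(B − (6)·I) = 2, there are exactly 2 Jordan blocks for λ = 6.
Step 2 — from the minimal polynomial, the factor (x − 6) tells us the largest block for λ = 6 has size 1.
Step 3 — with total size 2, 2 blocks, and largest block 1, the block sizes (in nonincreasing order) are [1, 1].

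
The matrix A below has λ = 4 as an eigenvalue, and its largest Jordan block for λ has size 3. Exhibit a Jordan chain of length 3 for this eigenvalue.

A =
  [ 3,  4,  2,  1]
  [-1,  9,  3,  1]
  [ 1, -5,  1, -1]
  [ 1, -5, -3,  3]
A Jordan chain for λ = 4 of length 3:
v_1 = (1, 1, -1, -1)ᵀ
v_2 = (4, 5, -5, -5)ᵀ
v_3 = (0, 1, 0, 0)ᵀ

Let N = A − (4)·I. We want v_3 with N^3 v_3 = 0 but N^2 v_3 ≠ 0; then v_{j-1} := N · v_j for j = 3, …, 2.

Pick v_3 = (0, 1, 0, 0)ᵀ.
Then v_2 = N · v_3 = (4, 5, -5, -5)ᵀ.
Then v_1 = N · v_2 = (1, 1, -1, -1)ᵀ.

Sanity check: (A − (4)·I) v_1 = (0, 0, 0, 0)ᵀ = 0. ✓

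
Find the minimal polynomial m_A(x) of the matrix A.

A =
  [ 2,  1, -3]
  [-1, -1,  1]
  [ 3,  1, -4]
x^3 + 3*x^2 + 3*x + 1

The characteristic polynomial is χ_A(x) = (x + 1)^3, so the eigenvalues are known. The minimal polynomial is
  m_A(x) = Π_λ (x − λ)^{k_λ}
where k_λ is the size of the *largest* Jordan block for λ (equivalently, the smallest k with (A − λI)^k v = 0 for every generalised eigenvector v of λ).

  λ = -1: largest Jordan block has size 3, contributing (x + 1)^3

So m_A(x) = (x + 1)^3 = x^3 + 3*x^2 + 3*x + 1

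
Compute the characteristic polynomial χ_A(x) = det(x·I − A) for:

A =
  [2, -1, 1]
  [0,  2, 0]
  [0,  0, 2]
x^3 - 6*x^2 + 12*x - 8

Expanding det(x·I − A) (e.g. by cofactor expansion or by noting that A is similar to its Jordan form J, which has the same characteristic polynomial as A) gives
  χ_A(x) = x^3 - 6*x^2 + 12*x - 8
which factors as (x - 2)^3. The eigenvalues (with algebraic multiplicities) are λ = 2 with multiplicity 3.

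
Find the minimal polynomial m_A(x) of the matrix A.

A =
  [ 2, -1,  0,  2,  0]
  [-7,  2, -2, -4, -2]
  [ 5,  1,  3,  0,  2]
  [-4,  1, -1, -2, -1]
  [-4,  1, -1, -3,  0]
x^2 - 2*x + 1

The characteristic polynomial is χ_A(x) = (x - 1)^5, so the eigenvalues are known. The minimal polynomial is
  m_A(x) = Π_λ (x − λ)^{k_λ}
where k_λ is the size of the *largest* Jordan block for λ (equivalently, the smallest k with (A − λI)^k v = 0 for every generalised eigenvector v of λ).

  λ = 1: largest Jordan block has size 2, contributing (x − 1)^2

So m_A(x) = (x - 1)^2 = x^2 - 2*x + 1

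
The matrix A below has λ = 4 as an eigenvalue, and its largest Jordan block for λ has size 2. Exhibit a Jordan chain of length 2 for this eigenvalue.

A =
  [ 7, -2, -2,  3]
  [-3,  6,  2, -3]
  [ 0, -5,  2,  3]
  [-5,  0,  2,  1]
A Jordan chain for λ = 4 of length 2:
v_1 = (3, -3, 0, -5)ᵀ
v_2 = (1, 0, 0, 0)ᵀ

Let N = A − (4)·I. We want v_2 with N^2 v_2 = 0 but N^1 v_2 ≠ 0; then v_{j-1} := N · v_j for j = 2, …, 2.

Pick v_2 = (1, 0, 0, 0)ᵀ.
Then v_1 = N · v_2 = (3, -3, 0, -5)ᵀ.

Sanity check: (A − (4)·I) v_1 = (0, 0, 0, 0)ᵀ = 0. ✓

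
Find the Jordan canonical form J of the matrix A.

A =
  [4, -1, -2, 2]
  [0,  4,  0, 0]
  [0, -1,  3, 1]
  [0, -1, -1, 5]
J_2(4) ⊕ J_2(4)

The characteristic polynomial is
  det(x·I − A) = x^4 - 16*x^3 + 96*x^2 - 256*x + 256 = (x - 4)^4

Eigenvalues and multiplicities (the geometric multiplicity of λ is n − rank(A − λI), which equals the number of Jordan blocks for λ):
  λ = 4: algebraic multiplicity = 4, geometric multiplicity = 2

Determining the block sizes for each eigenvalue:
  λ = 4: with am = 4 and gm = 2, the partition is not yet determined (e.g. several partitions of 4 into 2 parts exist). Let N = A − (4)·I. Computing rank(N^1) = 2, rank(N^2) = 0; the number of blocks of size ≥ j is rank(N^{j−1}) − rank(N^j), giving [2, 2]. So we have 2 block(s) of size 2 → block sizes [2, 2]

Assembling the blocks gives a Jordan form
J =
  [4, 1, 0, 0]
  [0, 4, 0, 0]
  [0, 0, 4, 1]
  [0, 0, 0, 4]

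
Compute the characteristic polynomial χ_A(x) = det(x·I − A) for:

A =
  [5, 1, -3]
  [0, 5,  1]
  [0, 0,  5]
x^3 - 15*x^2 + 75*x - 125

Expanding det(x·I − A) (e.g. by cofactor expansion or by noting that A is similar to its Jordan form J, which has the same characteristic polynomial as A) gives
  χ_A(x) = x^3 - 15*x^2 + 75*x - 125
which factors as (x - 5)^3. The eigenvalues (with algebraic multiplicities) are λ = 5 with multiplicity 3.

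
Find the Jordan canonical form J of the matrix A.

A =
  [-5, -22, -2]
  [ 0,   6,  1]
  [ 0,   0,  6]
J_1(-5) ⊕ J_2(6)

The characteristic polynomial is
  det(x·I − A) = x^3 - 7*x^2 - 24*x + 180 = (x - 6)^2*(x + 5)

Eigenvalues and multiplicities (the geometric multiplicity of λ is n − rank(A − λI), which equals the number of Jordan blocks for λ):
  λ = -5: algebraic multiplicity = 1, geometric multiplicity = 1
  λ = 6: algebraic multiplicity = 2, geometric multiplicity = 1

Determining the block sizes for each eigenvalue:
  λ = -5: one block (gm = 1), so the single block has size am = 1 → block sizes [1]
  λ = 6: one block (gm = 1), so the single block has size am = 2 → block sizes [2]

Assembling the blocks gives a Jordan form
J =
  [-5, 0, 0]
  [ 0, 6, 1]
  [ 0, 0, 6]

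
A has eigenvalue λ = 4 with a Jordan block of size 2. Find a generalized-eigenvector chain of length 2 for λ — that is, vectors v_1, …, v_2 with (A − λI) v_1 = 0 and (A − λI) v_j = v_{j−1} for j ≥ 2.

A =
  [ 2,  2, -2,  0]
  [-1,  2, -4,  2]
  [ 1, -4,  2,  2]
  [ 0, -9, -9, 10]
A Jordan chain for λ = 4 of length 2:
v_1 = (-2, -1, 1, 0)ᵀ
v_2 = (1, 0, 0, 0)ᵀ

Let N = A − (4)·I. We want v_2 with N^2 v_2 = 0 but N^1 v_2 ≠ 0; then v_{j-1} := N · v_j for j = 2, …, 2.

Pick v_2 = (1, 0, 0, 0)ᵀ.
Then v_1 = N · v_2 = (-2, -1, 1, 0)ᵀ.

Sanity check: (A − (4)·I) v_1 = (0, 0, 0, 0)ᵀ = 0. ✓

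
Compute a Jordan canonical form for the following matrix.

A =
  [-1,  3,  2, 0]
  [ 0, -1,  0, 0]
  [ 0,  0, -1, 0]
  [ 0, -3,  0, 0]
J_2(-1) ⊕ J_1(-1) ⊕ J_1(0)

The characteristic polynomial is
  det(x·I − A) = x^4 + 3*x^3 + 3*x^2 + x = x*(x + 1)^3

Eigenvalues and multiplicities (the geometric multiplicity of λ is n − rank(A − λI), which equals the number of Jordan blocks for λ):
  λ = -1: algebraic multiplicity = 3, geometric multiplicity = 2
  λ = 0: algebraic multiplicity = 1, geometric multiplicity = 1

Determining the block sizes for each eigenvalue:
  λ = -1: 2 blocks summing to 3 forces exactly one block of size 2 and the rest size 1 → block sizes [2, 1]
  λ = 0: one block (gm = 1), so the single block has size am = 1 → block sizes [1]

Assembling the blocks gives a Jordan form
J =
  [-1,  1,  0, 0]
  [ 0, -1,  0, 0]
  [ 0,  0, -1, 0]
  [ 0,  0,  0, 0]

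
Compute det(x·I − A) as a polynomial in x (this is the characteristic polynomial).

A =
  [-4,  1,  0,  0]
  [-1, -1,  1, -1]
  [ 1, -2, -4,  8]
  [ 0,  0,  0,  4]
x^4 + 5*x^3 - 9*x^2 - 81*x - 108

Expanding det(x·I − A) (e.g. by cofactor expansion or by noting that A is similar to its Jordan form J, which has the same characteristic polynomial as A) gives
  χ_A(x) = x^4 + 5*x^3 - 9*x^2 - 81*x - 108
which factors as (x - 4)*(x + 3)^3. The eigenvalues (with algebraic multiplicities) are λ = -3 with multiplicity 3, λ = 4 with multiplicity 1.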